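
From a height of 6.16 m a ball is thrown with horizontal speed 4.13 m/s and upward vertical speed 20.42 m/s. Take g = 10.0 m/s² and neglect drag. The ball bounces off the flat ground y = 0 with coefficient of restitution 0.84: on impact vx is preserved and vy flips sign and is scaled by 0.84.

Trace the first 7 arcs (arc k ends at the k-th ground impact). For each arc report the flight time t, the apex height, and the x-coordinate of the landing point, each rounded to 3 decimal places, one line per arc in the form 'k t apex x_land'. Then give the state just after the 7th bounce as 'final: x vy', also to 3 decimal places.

1 4.366 27.009 18.032
2 3.905 19.057 34.158
3 3.280 13.447 47.704
4 2.755 9.488 59.083
5 2.314 6.695 68.641
6 1.944 4.724 76.669
7 1.633 3.333 83.413
final: 83.413 6.858

Arc 1: start y=6.160, vy=20.420 → t=4.366, apex=27.009, x_land=18.032, impact vy=-23.242
  bounce: vy ← 0.84·23.242 = 19.523
Arc 2: start y=0.000, vy=19.523 → t=3.905, apex=19.057, x_land=34.158, impact vy=-19.523
  bounce: vy ← 0.84·19.523 = 16.399
Arc 3: start y=0.000, vy=16.399 → t=3.280, apex=13.447, x_land=47.704, impact vy=-16.399
  bounce: vy ← 0.84·16.399 = 13.775
Arc 4: start y=0.000, vy=13.775 → t=2.755, apex=9.488, x_land=59.083, impact vy=-13.775
  bounce: vy ← 0.84·13.775 = 11.571
Arc 5: start y=0.000, vy=11.571 → t=2.314, apex=6.695, x_land=68.641, impact vy=-11.571
  bounce: vy ← 0.84·11.571 = 9.720
Arc 6: start y=0.000, vy=9.720 → t=1.944, apex=4.724, x_land=76.669, impact vy=-9.720
  bounce: vy ← 0.84·9.720 = 8.165
Arc 7: start y=0.000, vy=8.165 → t=1.633, apex=3.333, x_land=83.413, impact vy=-8.165
  bounce: vy ← 0.84·8.165 = 6.858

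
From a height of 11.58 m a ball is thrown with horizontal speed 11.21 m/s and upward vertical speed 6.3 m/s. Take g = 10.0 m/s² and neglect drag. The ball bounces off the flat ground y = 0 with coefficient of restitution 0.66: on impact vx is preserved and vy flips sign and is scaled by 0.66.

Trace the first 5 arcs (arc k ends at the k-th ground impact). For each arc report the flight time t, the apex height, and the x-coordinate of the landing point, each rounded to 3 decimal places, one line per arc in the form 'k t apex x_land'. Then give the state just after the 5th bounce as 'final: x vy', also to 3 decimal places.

1 2.277 13.565 25.526
2 2.174 5.909 49.898
3 1.435 2.574 65.984
4 0.947 1.121 76.601
5 0.625 0.488 83.608
final: 83.608 2.063

Arc 1: start y=11.580, vy=6.300 → t=2.277, apex=13.565, x_land=25.526, impact vy=-16.471
  bounce: vy ← 0.66·16.471 = 10.871
Arc 2: start y=0.000, vy=10.871 → t=2.174, apex=5.909, x_land=49.898, impact vy=-10.871
  bounce: vy ← 0.66·10.871 = 7.175
Arc 3: start y=0.000, vy=7.175 → t=1.435, apex=2.574, x_land=65.984, impact vy=-7.175
  bounce: vy ← 0.66·7.175 = 4.735
Arc 4: start y=0.000, vy=4.735 → t=0.947, apex=1.121, x_land=76.601, impact vy=-4.735
  bounce: vy ← 0.66·4.735 = 3.125
Arc 5: start y=0.000, vy=3.125 → t=0.625, apex=0.488, x_land=83.608, impact vy=-3.125
  bounce: vy ← 0.66·3.125 = 2.063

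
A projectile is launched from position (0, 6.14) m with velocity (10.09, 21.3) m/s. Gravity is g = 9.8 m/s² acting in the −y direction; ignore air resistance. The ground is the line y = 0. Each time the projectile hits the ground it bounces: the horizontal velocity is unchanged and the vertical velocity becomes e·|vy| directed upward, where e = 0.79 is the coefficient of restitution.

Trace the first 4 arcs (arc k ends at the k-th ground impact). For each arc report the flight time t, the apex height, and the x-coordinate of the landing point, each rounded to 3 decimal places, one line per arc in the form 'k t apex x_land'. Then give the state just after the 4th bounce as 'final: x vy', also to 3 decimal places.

1 4.618 29.287 46.598
2 3.863 18.278 85.574
3 3.052 11.407 116.364
4 2.411 7.119 140.689
final: 140.689 9.332

Arc 1: start y=6.140, vy=21.300 → t=4.618, apex=29.287, x_land=46.598, impact vy=-23.959
  bounce: vy ← 0.79·23.959 = 18.928
Arc 2: start y=0.000, vy=18.928 → t=3.863, apex=18.278, x_land=85.574, impact vy=-18.928
  bounce: vy ← 0.79·18.928 = 14.953
Arc 3: start y=0.000, vy=14.953 → t=3.052, apex=11.407, x_land=116.364, impact vy=-14.953
  bounce: vy ← 0.79·14.953 = 11.813
Arc 4: start y=0.000, vy=11.813 → t=2.411, apex=7.119, x_land=140.689, impact vy=-11.813
  bounce: vy ← 0.79·11.813 = 9.332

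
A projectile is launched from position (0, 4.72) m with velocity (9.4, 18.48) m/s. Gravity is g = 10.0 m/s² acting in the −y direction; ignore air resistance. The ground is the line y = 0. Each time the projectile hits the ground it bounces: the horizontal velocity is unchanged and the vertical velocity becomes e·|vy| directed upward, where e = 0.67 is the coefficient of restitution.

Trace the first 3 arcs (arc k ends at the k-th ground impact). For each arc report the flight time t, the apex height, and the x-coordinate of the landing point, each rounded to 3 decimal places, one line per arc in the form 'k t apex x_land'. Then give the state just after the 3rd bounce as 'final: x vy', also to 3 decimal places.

Arc 1: start y=4.720, vy=18.480 → t=3.936, apex=21.796, x_land=36.997, impact vy=-20.878
  bounce: vy ← 0.67·20.878 = 13.989
Arc 2: start y=0.000, vy=13.989 → t=2.798, apex=9.784, x_land=63.295, impact vy=-13.989
  bounce: vy ← 0.67·13.989 = 9.372
Arc 3: start y=0.000, vy=9.372 → t=1.874, apex=4.392, x_land=80.915, impact vy=-9.372
  bounce: vy ← 0.67·9.372 = 6.279

1 3.936 21.796 36.997
2 2.798 9.784 63.295
3 1.874 4.392 80.915
final: 80.915 6.279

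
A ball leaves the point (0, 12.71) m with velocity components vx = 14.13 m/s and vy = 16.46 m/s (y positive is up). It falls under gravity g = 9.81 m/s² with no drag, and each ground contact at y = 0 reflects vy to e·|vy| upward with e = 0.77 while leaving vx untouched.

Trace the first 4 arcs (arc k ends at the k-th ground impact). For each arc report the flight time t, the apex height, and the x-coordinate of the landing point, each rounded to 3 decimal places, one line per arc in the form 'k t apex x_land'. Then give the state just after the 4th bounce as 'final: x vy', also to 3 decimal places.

1 4.003 26.519 56.563
2 3.581 15.723 107.160
3 2.757 9.322 146.119
4 2.123 5.527 176.118
final: 176.118 8.018

Arc 1: start y=12.710, vy=16.460 → t=4.003, apex=26.519, x_land=56.563, impact vy=-22.810
  bounce: vy ← 0.77·22.810 = 17.564
Arc 2: start y=0.000, vy=17.564 → t=3.581, apex=15.723, x_land=107.160, impact vy=-17.564
  bounce: vy ← 0.77·17.564 = 13.524
Arc 3: start y=0.000, vy=13.524 → t=2.757, apex=9.322, x_land=146.119, impact vy=-13.524
  bounce: vy ← 0.77·13.524 = 10.414
Arc 4: start y=0.000, vy=10.414 → t=2.123, apex=5.527, x_land=176.118, impact vy=-10.414
  bounce: vy ← 0.77·10.414 = 8.018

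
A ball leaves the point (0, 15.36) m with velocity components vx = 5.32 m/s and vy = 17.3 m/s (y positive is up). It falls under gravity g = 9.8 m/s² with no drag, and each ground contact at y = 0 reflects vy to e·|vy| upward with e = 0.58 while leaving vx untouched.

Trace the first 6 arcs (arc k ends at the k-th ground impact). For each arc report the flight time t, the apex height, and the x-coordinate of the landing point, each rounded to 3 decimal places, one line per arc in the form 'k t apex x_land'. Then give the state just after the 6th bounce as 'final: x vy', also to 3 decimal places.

1 4.266 30.630 22.692
2 2.900 10.304 38.122
3 1.682 3.466 47.071
4 0.976 1.166 52.261
5 0.566 0.392 55.272
6 0.328 0.132 57.018
final: 57.018 0.933

Arc 1: start y=15.360, vy=17.300 → t=4.266, apex=30.630, x_land=22.692, impact vy=-24.502
  bounce: vy ← 0.58·24.502 = 14.211
Arc 2: start y=0.000, vy=14.211 → t=2.900, apex=10.304, x_land=38.122, impact vy=-14.211
  bounce: vy ← 0.58·14.211 = 8.242
Arc 3: start y=0.000, vy=8.242 → t=1.682, apex=3.466, x_land=47.071, impact vy=-8.242
  bounce: vy ← 0.58·8.242 = 4.781
Arc 4: start y=0.000, vy=4.781 → t=0.976, apex=1.166, x_land=52.261, impact vy=-4.781
  bounce: vy ← 0.58·4.781 = 2.773
Arc 5: start y=0.000, vy=2.773 → t=0.566, apex=0.392, x_land=55.272, impact vy=-2.773
  bounce: vy ← 0.58·2.773 = 1.608
Arc 6: start y=0.000, vy=1.608 → t=0.328, apex=0.132, x_land=57.018, impact vy=-1.608
  bounce: vy ← 0.58·1.608 = 0.933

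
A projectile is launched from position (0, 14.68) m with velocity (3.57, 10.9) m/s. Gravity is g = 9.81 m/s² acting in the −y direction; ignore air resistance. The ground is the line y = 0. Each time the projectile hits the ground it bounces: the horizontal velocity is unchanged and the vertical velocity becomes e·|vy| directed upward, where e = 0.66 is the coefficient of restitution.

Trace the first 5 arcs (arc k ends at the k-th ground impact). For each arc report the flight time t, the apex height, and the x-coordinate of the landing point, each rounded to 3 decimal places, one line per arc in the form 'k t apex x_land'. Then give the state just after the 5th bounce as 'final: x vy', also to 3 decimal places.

1 3.167 20.736 11.307
2 2.714 9.032 20.996
3 1.791 3.935 27.391
4 1.182 1.714 31.611
5 0.780 0.747 34.397
final: 34.397 2.526

Arc 1: start y=14.680, vy=10.900 → t=3.167, apex=20.736, x_land=11.307, impact vy=-20.170
  bounce: vy ← 0.66·20.170 = 13.312
Arc 2: start y=0.000, vy=13.312 → t=2.714, apex=9.032, x_land=20.996, impact vy=-13.312
  bounce: vy ← 0.66·13.312 = 8.786
Arc 3: start y=0.000, vy=8.786 → t=1.791, apex=3.935, x_land=27.391, impact vy=-8.786
  bounce: vy ← 0.66·8.786 = 5.799
Arc 4: start y=0.000, vy=5.799 → t=1.182, apex=1.714, x_land=31.611, impact vy=-5.799
  bounce: vy ← 0.66·5.799 = 3.827
Arc 5: start y=0.000, vy=3.827 → t=0.780, apex=0.747, x_land=34.397, impact vy=-3.827
  bounce: vy ← 0.66·3.827 = 2.526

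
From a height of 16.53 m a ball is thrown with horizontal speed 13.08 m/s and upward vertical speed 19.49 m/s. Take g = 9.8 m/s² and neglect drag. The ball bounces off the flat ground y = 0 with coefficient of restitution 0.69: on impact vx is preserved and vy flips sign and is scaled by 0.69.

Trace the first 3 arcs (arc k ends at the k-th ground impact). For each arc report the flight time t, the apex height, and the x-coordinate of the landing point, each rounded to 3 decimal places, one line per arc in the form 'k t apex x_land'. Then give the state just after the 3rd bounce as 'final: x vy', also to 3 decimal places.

Arc 1: start y=16.530, vy=19.490 → t=4.696, apex=35.911, x_land=61.423, impact vy=-26.530
  bounce: vy ← 0.69·26.530 = 18.306
Arc 2: start y=0.000, vy=18.306 → t=3.736, apex=17.097, x_land=110.288, impact vy=-18.306
  bounce: vy ← 0.69·18.306 = 12.631
Arc 3: start y=0.000, vy=12.631 → t=2.578, apex=8.140, x_land=144.005, impact vy=-12.631
  bounce: vy ← 0.69·12.631 = 8.715

1 4.696 35.911 61.423
2 3.736 17.097 110.288
3 2.578 8.140 144.005
final: 144.005 8.715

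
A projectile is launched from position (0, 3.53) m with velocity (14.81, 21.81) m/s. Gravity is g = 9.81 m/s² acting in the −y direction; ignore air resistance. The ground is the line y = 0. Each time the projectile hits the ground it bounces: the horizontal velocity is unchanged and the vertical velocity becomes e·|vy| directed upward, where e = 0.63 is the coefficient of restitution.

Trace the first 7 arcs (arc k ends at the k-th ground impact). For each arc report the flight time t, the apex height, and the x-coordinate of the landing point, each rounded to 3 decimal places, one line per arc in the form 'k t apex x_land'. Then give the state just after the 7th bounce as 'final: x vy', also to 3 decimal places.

1 4.603 27.774 68.168
2 2.998 11.024 112.573
3 1.889 4.375 140.548
4 1.190 1.737 158.172
5 0.750 0.689 169.275
6 0.472 0.274 176.270
7 0.298 0.109 180.677
final: 180.677 0.920

Arc 1: start y=3.530, vy=21.810 → t=4.603, apex=27.774, x_land=68.168, impact vy=-23.344
  bounce: vy ← 0.63·23.344 = 14.707
Arc 2: start y=0.000, vy=14.707 → t=2.998, apex=11.024, x_land=112.573, impact vy=-14.707
  bounce: vy ← 0.63·14.707 = 9.265
Arc 3: start y=0.000, vy=9.265 → t=1.889, apex=4.375, x_land=140.548, impact vy=-9.265
  bounce: vy ← 0.63·9.265 = 5.837
Arc 4: start y=0.000, vy=5.837 → t=1.190, apex=1.737, x_land=158.172, impact vy=-5.837
  bounce: vy ← 0.63·5.837 = 3.677
Arc 5: start y=0.000, vy=3.677 → t=0.750, apex=0.689, x_land=169.275, impact vy=-3.677
  bounce: vy ← 0.63·3.677 = 2.317
Arc 6: start y=0.000, vy=2.317 → t=0.472, apex=0.274, x_land=176.270, impact vy=-2.317
  bounce: vy ← 0.63·2.317 = 1.460
Arc 7: start y=0.000, vy=1.460 → t=0.298, apex=0.109, x_land=180.677, impact vy=-1.460
  bounce: vy ← 0.63·1.460 = 0.920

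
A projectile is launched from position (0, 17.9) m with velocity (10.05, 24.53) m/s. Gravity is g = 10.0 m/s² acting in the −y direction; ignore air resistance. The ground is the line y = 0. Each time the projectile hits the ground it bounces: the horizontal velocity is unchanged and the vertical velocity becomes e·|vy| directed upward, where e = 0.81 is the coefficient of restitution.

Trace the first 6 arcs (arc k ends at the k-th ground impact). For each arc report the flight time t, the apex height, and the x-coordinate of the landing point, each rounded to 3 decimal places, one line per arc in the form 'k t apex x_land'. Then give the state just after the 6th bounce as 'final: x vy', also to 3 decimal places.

Arc 1: start y=17.900, vy=24.530 → t=5.551, apex=47.986, x_land=55.787, impact vy=-30.979
  bounce: vy ← 0.81·30.979 = 25.093
Arc 2: start y=0.000, vy=25.093 → t=5.019, apex=31.484, x_land=106.224, impact vy=-25.093
  bounce: vy ← 0.81·25.093 = 20.326
Arc 3: start y=0.000, vy=20.326 → t=4.065, apex=20.656, x_land=147.079, impact vy=-20.326
  bounce: vy ← 0.81·20.326 = 16.464
Arc 4: start y=0.000, vy=16.464 → t=3.293, apex=13.553, x_land=180.171, impact vy=-16.464
  bounce: vy ← 0.81·16.464 = 13.336
Arc 5: start y=0.000, vy=13.336 → t=2.667, apex=8.892, x_land=206.975, impact vy=-13.336
  bounce: vy ← 0.81·13.336 = 10.802
Arc 6: start y=0.000, vy=10.802 → t=2.160, apex=5.834, x_land=228.687, impact vy=-10.802
  bounce: vy ← 0.81·10.802 = 8.749

1 5.551 47.986 55.787
2 5.019 31.484 106.224
3 4.065 20.656 147.079
4 3.293 13.553 180.171
5 2.667 8.892 206.975
6 2.160 5.834 228.687
final: 228.687 8.749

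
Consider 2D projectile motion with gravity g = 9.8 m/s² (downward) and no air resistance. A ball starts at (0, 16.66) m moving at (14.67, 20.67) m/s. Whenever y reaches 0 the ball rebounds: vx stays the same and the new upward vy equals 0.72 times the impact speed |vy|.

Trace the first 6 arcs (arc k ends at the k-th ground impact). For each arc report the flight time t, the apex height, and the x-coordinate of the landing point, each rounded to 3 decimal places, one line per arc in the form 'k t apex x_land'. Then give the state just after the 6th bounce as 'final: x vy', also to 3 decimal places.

1 4.911 38.458 72.040
2 4.034 19.937 131.222
3 2.905 10.335 173.834
4 2.091 5.358 204.514
5 1.506 2.777 226.603
6 1.084 1.440 242.508
final: 242.508 3.825

Arc 1: start y=16.660, vy=20.670 → t=4.911, apex=38.458, x_land=72.040, impact vy=-27.455
  bounce: vy ← 0.72·27.455 = 19.768
Arc 2: start y=0.000, vy=19.768 → t=4.034, apex=19.937, x_land=131.222, impact vy=-19.768
  bounce: vy ← 0.72·19.768 = 14.233
Arc 3: start y=0.000, vy=14.233 → t=2.905, apex=10.335, x_land=173.834, impact vy=-14.233
  bounce: vy ← 0.72·14.233 = 10.248
Arc 4: start y=0.000, vy=10.248 → t=2.091, apex=5.358, x_land=204.514, impact vy=-10.248
  bounce: vy ← 0.72·10.248 = 7.378
Arc 5: start y=0.000, vy=7.378 → t=1.506, apex=2.777, x_land=226.603, impact vy=-7.378
  bounce: vy ← 0.72·7.378 = 5.312
Arc 6: start y=0.000, vy=5.312 → t=1.084, apex=1.440, x_land=242.508, impact vy=-5.312
  bounce: vy ← 0.72·5.312 = 3.825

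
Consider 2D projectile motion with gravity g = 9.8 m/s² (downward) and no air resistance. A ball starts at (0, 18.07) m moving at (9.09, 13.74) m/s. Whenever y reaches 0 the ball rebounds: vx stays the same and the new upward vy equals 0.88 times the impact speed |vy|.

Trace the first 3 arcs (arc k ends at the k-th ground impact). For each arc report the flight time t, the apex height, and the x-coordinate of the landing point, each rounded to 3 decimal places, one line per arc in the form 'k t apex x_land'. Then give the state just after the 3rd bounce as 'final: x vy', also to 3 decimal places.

1 3.780 27.702 34.358
2 4.185 21.452 72.397
3 3.683 16.613 105.872
final: 105.872 15.879

Arc 1: start y=18.070, vy=13.740 → t=3.780, apex=27.702, x_land=34.358, impact vy=-23.301
  bounce: vy ← 0.88·23.301 = 20.505
Arc 2: start y=0.000, vy=20.505 → t=4.185, apex=21.452, x_land=72.397, impact vy=-20.505
  bounce: vy ← 0.88·20.505 = 18.045
Arc 3: start y=0.000, vy=18.045 → t=3.683, apex=16.613, x_land=105.872, impact vy=-18.045
  bounce: vy ← 0.88·18.045 = 15.879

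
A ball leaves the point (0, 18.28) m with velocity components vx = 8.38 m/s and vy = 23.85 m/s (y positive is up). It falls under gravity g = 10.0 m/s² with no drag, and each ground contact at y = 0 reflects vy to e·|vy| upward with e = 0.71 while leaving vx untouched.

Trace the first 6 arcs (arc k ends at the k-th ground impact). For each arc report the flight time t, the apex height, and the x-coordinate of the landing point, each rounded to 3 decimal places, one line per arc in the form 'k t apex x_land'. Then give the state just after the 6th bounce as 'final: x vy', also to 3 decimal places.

Arc 1: start y=18.280, vy=23.850 → t=5.442, apex=46.721, x_land=45.603, impact vy=-30.568
  bounce: vy ← 0.71·30.568 = 21.704
Arc 2: start y=0.000, vy=21.704 → t=4.341, apex=23.552, x_land=81.978, impact vy=-21.704
  bounce: vy ← 0.71·21.704 = 15.409
Arc 3: start y=0.000, vy=15.409 → t=3.082, apex=11.873, x_land=107.804, impact vy=-15.409
  bounce: vy ← 0.71·15.409 = 10.941
Arc 4: start y=0.000, vy=10.941 → t=2.188, apex=5.985, x_land=126.141, impact vy=-10.941
  bounce: vy ← 0.71·10.941 = 7.768
Arc 5: start y=0.000, vy=7.768 → t=1.554, apex=3.017, x_land=139.160, impact vy=-7.768
  bounce: vy ← 0.71·7.768 = 5.515
Arc 6: start y=0.000, vy=5.515 → t=1.103, apex=1.521, x_land=148.403, impact vy=-5.515
  bounce: vy ← 0.71·5.515 = 3.916

1 5.442 46.721 45.603
2 4.341 23.552 81.978
3 3.082 11.873 107.804
4 2.188 5.985 126.141
5 1.554 3.017 139.160
6 1.103 1.521 148.403
final: 148.403 3.916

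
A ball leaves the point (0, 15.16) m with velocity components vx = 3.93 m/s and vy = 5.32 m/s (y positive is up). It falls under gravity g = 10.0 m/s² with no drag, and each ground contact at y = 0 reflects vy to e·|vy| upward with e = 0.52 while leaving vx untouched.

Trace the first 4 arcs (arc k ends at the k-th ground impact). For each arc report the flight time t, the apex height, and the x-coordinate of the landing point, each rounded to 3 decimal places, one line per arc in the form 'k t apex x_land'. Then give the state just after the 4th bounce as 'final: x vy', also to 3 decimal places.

Arc 1: start y=15.160, vy=5.320 → t=2.353, apex=16.575, x_land=9.246, impact vy=-18.207
  bounce: vy ← 0.52·18.207 = 9.468
Arc 2: start y=0.000, vy=9.468 → t=1.894, apex=4.482, x_land=16.688, impact vy=-9.468
  bounce: vy ← 0.52·9.468 = 4.923
Arc 3: start y=0.000, vy=4.923 → t=0.985, apex=1.212, x_land=20.558, impact vy=-4.923
  bounce: vy ← 0.52·4.923 = 2.560
Arc 4: start y=0.000, vy=2.560 → t=0.512, apex=0.328, x_land=22.570, impact vy=-2.560
  bounce: vy ← 0.52·2.560 = 1.331

1 2.353 16.575 9.246
2 1.894 4.482 16.688
3 0.985 1.212 20.558
4 0.512 0.328 22.570
final: 22.570 1.331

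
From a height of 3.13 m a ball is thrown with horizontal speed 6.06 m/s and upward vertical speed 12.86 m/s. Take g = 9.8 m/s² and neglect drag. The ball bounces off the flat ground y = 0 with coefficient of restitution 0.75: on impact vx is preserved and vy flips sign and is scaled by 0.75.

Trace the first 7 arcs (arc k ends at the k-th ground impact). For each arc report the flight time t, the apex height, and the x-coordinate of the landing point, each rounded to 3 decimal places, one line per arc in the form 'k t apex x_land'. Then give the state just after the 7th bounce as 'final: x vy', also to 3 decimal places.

1 2.849 11.568 17.263
2 2.305 6.507 31.230
3 1.729 3.660 41.705
4 1.296 2.059 49.561
5 0.972 1.158 55.453
6 0.729 0.651 59.872
7 0.547 0.366 63.187
final: 63.187 2.010

Arc 1: start y=3.130, vy=12.860 → t=2.849, apex=11.568, x_land=17.263, impact vy=-15.057
  bounce: vy ← 0.75·15.057 = 11.293
Arc 2: start y=0.000, vy=11.293 → t=2.305, apex=6.507, x_land=31.230, impact vy=-11.293
  bounce: vy ← 0.75·11.293 = 8.470
Arc 3: start y=0.000, vy=8.470 → t=1.729, apex=3.660, x_land=41.705, impact vy=-8.470
  bounce: vy ← 0.75·8.470 = 6.352
Arc 4: start y=0.000, vy=6.352 → t=1.296, apex=2.059, x_land=49.561, impact vy=-6.352
  bounce: vy ← 0.75·6.352 = 4.764
Arc 5: start y=0.000, vy=4.764 → t=0.972, apex=1.158, x_land=55.453, impact vy=-4.764
  bounce: vy ← 0.75·4.764 = 3.573
Arc 6: start y=0.000, vy=3.573 → t=0.729, apex=0.651, x_land=59.872, impact vy=-3.573
  bounce: vy ← 0.75·3.573 = 2.680
Arc 7: start y=0.000, vy=2.680 → t=0.547, apex=0.366, x_land=63.187, impact vy=-2.680
  bounce: vy ← 0.75·2.680 = 2.010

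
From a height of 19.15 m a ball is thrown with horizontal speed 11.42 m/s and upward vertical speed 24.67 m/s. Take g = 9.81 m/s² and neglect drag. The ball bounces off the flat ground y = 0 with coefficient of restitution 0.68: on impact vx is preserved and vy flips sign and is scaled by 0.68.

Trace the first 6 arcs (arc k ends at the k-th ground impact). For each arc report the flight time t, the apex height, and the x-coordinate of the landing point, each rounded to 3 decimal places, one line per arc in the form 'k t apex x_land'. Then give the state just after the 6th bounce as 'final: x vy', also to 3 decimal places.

Arc 1: start y=19.150, vy=24.670 → t=5.713, apex=50.170, x_land=65.242, impact vy=-31.374
  bounce: vy ← 0.68·31.374 = 21.334
Arc 2: start y=0.000, vy=21.334 → t=4.350, apex=23.199, x_land=114.913, impact vy=-21.334
  bounce: vy ← 0.68·21.334 = 14.507
Arc 3: start y=0.000, vy=14.507 → t=2.958, apex=10.727, x_land=148.690, impact vy=-14.507
  bounce: vy ← 0.68·14.507 = 9.865
Arc 4: start y=0.000, vy=9.865 → t=2.011, apex=4.960, x_land=171.658, impact vy=-9.865
  bounce: vy ← 0.68·9.865 = 6.708
Arc 5: start y=0.000, vy=6.708 → t=1.368, apex=2.294, x_land=187.276, impact vy=-6.708
  bounce: vy ← 0.68·6.708 = 4.562
Arc 6: start y=0.000, vy=4.562 → t=0.930, apex=1.061, x_land=197.897, impact vy=-4.562
  bounce: vy ← 0.68·4.562 = 3.102

1 5.713 50.170 65.242
2 4.350 23.199 114.913
3 2.958 10.727 148.690
4 2.011 4.960 171.658
5 1.368 2.294 187.276
6 0.930 1.061 197.897
final: 197.897 3.102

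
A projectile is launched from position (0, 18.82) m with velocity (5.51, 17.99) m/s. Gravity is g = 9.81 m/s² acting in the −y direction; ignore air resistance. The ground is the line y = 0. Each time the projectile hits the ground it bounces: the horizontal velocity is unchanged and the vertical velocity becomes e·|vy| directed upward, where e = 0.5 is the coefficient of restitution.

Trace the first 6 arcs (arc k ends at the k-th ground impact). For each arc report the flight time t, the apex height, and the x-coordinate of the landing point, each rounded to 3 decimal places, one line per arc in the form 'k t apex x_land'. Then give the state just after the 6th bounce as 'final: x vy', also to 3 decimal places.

1 4.517 35.315 24.889
2 2.683 8.829 39.674
3 1.342 2.207 47.066
4 0.671 0.552 50.763
5 0.335 0.138 52.611
6 0.168 0.034 53.535
final: 53.535 0.411

Arc 1: start y=18.820, vy=17.990 → t=4.517, apex=35.315, x_land=24.889, impact vy=-26.323
  bounce: vy ← 0.5·26.323 = 13.161
Arc 2: start y=0.000, vy=13.161 → t=2.683, apex=8.829, x_land=39.674, impact vy=-13.161
  bounce: vy ← 0.5·13.161 = 6.581
Arc 3: start y=0.000, vy=6.581 → t=1.342, apex=2.207, x_land=47.066, impact vy=-6.581
  bounce: vy ← 0.5·6.581 = 3.290
Arc 4: start y=0.000, vy=3.290 → t=0.671, apex=0.552, x_land=50.763, impact vy=-3.290
  bounce: vy ← 0.5·3.290 = 1.645
Arc 5: start y=0.000, vy=1.645 → t=0.335, apex=0.138, x_land=52.611, impact vy=-1.645
  bounce: vy ← 0.5·1.645 = 0.823
Arc 6: start y=0.000, vy=0.823 → t=0.168, apex=0.034, x_land=53.535, impact vy=-0.823
  bounce: vy ← 0.5·0.823 = 0.411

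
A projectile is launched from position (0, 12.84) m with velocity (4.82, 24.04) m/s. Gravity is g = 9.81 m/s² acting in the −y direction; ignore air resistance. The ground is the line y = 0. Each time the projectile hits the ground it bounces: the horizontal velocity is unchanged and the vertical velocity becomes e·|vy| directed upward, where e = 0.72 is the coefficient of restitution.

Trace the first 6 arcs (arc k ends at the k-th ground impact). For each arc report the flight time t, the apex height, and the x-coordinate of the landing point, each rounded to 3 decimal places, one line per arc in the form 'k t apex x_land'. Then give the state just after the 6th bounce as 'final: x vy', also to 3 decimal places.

1 5.387 42.296 25.966
2 4.229 21.926 46.347
3 3.045 11.366 61.022
4 2.192 5.892 71.588
5 1.578 3.055 79.195
6 1.136 1.584 84.672
final: 84.672 4.013

Arc 1: start y=12.840, vy=24.040 → t=5.387, apex=42.296, x_land=25.966, impact vy=-28.807
  bounce: vy ← 0.72·28.807 = 20.741
Arc 2: start y=0.000, vy=20.741 → t=4.229, apex=21.926, x_land=46.347, impact vy=-20.741
  bounce: vy ← 0.72·20.741 = 14.934
Arc 3: start y=0.000, vy=14.934 → t=3.045, apex=11.366, x_land=61.022, impact vy=-14.934
  bounce: vy ← 0.72·14.934 = 10.752
Arc 4: start y=0.000, vy=10.752 → t=2.192, apex=5.892, x_land=71.588, impact vy=-10.752
  bounce: vy ← 0.72·10.752 = 7.742
Arc 5: start y=0.000, vy=7.742 → t=1.578, apex=3.055, x_land=79.195, impact vy=-7.742
  bounce: vy ← 0.72·7.742 = 5.574
Arc 6: start y=0.000, vy=5.574 → t=1.136, apex=1.584, x_land=84.672, impact vy=-5.574
  bounce: vy ← 0.72·5.574 = 4.013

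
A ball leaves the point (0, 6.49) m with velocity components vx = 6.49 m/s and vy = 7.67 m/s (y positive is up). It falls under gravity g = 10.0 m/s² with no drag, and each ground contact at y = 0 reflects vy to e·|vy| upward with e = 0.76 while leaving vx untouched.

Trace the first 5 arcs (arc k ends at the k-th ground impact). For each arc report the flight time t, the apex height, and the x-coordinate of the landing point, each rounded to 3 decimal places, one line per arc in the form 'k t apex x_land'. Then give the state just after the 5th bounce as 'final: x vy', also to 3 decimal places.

Arc 1: start y=6.490, vy=7.670 → t=2.140, apex=9.431, x_land=13.891, impact vy=-13.734
  bounce: vy ← 0.76·13.734 = 10.438
Arc 2: start y=0.000, vy=10.438 → t=2.088, apex=5.448, x_land=27.440, impact vy=-10.438
  bounce: vy ← 0.76·10.438 = 7.933
Arc 3: start y=0.000, vy=7.933 → t=1.587, apex=3.147, x_land=37.737, impact vy=-7.933
  bounce: vy ← 0.76·7.933 = 6.029
Arc 4: start y=0.000, vy=6.029 → t=1.206, apex=1.817, x_land=45.562, impact vy=-6.029
  bounce: vy ← 0.76·6.029 = 4.582
Arc 5: start y=0.000, vy=4.582 → t=0.916, apex=1.050, x_land=51.510, impact vy=-4.582
  bounce: vy ← 0.76·4.582 = 3.482

1 2.140 9.431 13.891
2 2.088 5.448 27.440
3 1.587 3.147 37.737
4 1.206 1.817 45.562
5 0.916 1.050 51.510
final: 51.510 3.482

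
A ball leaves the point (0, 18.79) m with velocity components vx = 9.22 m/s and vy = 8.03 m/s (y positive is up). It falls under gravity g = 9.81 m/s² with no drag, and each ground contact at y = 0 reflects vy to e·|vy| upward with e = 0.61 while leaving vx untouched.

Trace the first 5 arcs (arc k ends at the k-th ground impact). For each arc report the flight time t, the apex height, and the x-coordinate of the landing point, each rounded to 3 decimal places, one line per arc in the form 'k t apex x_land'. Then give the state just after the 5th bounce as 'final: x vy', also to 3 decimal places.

1 2.940 22.076 27.107
2 2.588 8.215 50.971
3 1.579 3.057 65.528
4 0.963 1.137 74.407
5 0.587 0.423 79.824
final: 79.824 1.758

Arc 1: start y=18.790, vy=8.030 → t=2.940, apex=22.076, x_land=27.107, impact vy=-20.812
  bounce: vy ← 0.61·20.812 = 12.695
Arc 2: start y=0.000, vy=12.695 → t=2.588, apex=8.215, x_land=50.971, impact vy=-12.695
  bounce: vy ← 0.61·12.695 = 7.744
Arc 3: start y=0.000, vy=7.744 → t=1.579, apex=3.057, x_land=65.528, impact vy=-7.744
  bounce: vy ← 0.61·7.744 = 4.724
Arc 4: start y=0.000, vy=4.724 → t=0.963, apex=1.137, x_land=74.407, impact vy=-4.724
  bounce: vy ← 0.61·4.724 = 2.882
Arc 5: start y=0.000, vy=2.882 → t=0.587, apex=0.423, x_land=79.824, impact vy=-2.882
  bounce: vy ← 0.61·2.882 = 1.758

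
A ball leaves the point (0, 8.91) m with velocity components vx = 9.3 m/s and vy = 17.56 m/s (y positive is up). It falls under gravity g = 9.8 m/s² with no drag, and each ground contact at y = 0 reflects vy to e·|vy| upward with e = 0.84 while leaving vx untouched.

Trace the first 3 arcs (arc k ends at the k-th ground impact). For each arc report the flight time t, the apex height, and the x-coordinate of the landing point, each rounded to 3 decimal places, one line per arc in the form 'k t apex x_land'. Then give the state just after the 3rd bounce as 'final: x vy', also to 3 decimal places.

1 4.034 24.642 37.520
2 3.767 17.388 72.557
3 3.165 12.269 101.989
final: 101.989 13.026

Arc 1: start y=8.910, vy=17.560 → t=4.034, apex=24.642, x_land=37.520, impact vy=-21.977
  bounce: vy ← 0.84·21.977 = 18.461
Arc 2: start y=0.000, vy=18.461 → t=3.767, apex=17.388, x_land=72.557, impact vy=-18.461
  bounce: vy ← 0.84·18.461 = 15.507
Arc 3: start y=0.000, vy=15.507 → t=3.165, apex=12.269, x_land=101.989, impact vy=-15.507
  bounce: vy ← 0.84·15.507 = 13.026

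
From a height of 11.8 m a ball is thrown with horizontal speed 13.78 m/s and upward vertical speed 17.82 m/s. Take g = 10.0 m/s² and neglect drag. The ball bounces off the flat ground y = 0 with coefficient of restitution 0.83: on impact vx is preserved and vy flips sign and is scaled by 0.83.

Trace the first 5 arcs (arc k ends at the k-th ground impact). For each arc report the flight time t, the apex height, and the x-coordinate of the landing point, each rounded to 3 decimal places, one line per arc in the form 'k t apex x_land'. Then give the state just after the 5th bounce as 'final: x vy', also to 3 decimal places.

Arc 1: start y=11.800, vy=17.820 → t=4.135, apex=27.678, x_land=56.977, impact vy=-23.528
  bounce: vy ← 0.83·23.528 = 19.528
Arc 2: start y=0.000, vy=19.528 → t=3.906, apex=19.067, x_land=110.796, impact vy=-19.528
  bounce: vy ← 0.83·19.528 = 16.208
Arc 3: start y=0.000, vy=16.208 → t=3.242, apex=13.135, x_land=155.466, impact vy=-16.208
  bounce: vy ← 0.83·16.208 = 13.453
Arc 4: start y=0.000, vy=13.453 → t=2.691, apex=9.049, x_land=192.542, impact vy=-13.453
  bounce: vy ← 0.83·13.453 = 11.166
Arc 5: start y=0.000, vy=11.166 → t=2.233, apex=6.234, x_land=223.315, impact vy=-11.166
  bounce: vy ← 0.83·11.166 = 9.268

1 4.135 27.678 56.977
2 3.906 19.067 110.796
3 3.242 13.135 155.466
4 2.691 9.049 192.542
5 2.233 6.234 223.315
final: 223.315 9.268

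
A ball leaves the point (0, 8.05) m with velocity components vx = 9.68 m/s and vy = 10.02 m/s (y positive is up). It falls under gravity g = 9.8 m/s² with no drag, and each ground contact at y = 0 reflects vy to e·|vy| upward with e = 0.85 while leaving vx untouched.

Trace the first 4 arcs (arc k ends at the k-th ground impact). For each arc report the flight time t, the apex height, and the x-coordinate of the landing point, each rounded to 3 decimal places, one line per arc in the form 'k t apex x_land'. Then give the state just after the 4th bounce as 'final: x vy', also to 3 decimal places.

1 2.662 13.172 25.769
2 2.787 9.517 52.750
3 2.369 6.876 75.684
4 2.014 4.968 95.177
final: 95.177 8.388

Arc 1: start y=8.050, vy=10.020 → t=2.662, apex=13.172, x_land=25.769, impact vy=-16.068
  bounce: vy ← 0.85·16.068 = 13.658
Arc 2: start y=0.000, vy=13.658 → t=2.787, apex=9.517, x_land=52.750, impact vy=-13.658
  bounce: vy ← 0.85·13.658 = 11.609
Arc 3: start y=0.000, vy=11.609 → t=2.369, apex=6.876, x_land=75.684, impact vy=-11.609
  bounce: vy ← 0.85·11.609 = 9.868
Arc 4: start y=0.000, vy=9.868 → t=2.014, apex=4.968, x_land=95.177, impact vy=-9.868
  bounce: vy ← 0.85·9.868 = 8.388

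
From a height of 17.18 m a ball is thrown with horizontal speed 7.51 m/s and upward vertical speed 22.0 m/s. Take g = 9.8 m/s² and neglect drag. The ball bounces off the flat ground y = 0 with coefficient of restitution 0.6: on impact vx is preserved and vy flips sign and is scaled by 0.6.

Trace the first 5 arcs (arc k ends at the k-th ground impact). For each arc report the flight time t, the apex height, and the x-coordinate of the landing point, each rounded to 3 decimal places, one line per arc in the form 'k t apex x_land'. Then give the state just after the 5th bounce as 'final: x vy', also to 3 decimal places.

Arc 1: start y=17.180, vy=22.000 → t=5.168, apex=41.874, x_land=38.813, impact vy=-28.648
  bounce: vy ← 0.6·28.648 = 17.189
Arc 2: start y=0.000, vy=17.189 → t=3.508, apex=15.075, x_land=65.158, impact vy=-17.189
  bounce: vy ← 0.6·17.189 = 10.313
Arc 3: start y=0.000, vy=10.313 → t=2.105, apex=5.427, x_land=80.965, impact vy=-10.313
  bounce: vy ← 0.6·10.313 = 6.188
Arc 4: start y=0.000, vy=6.188 → t=1.263, apex=1.954, x_land=90.449, impact vy=-6.188
  bounce: vy ← 0.6·6.188 = 3.713
Arc 5: start y=0.000, vy=3.713 → t=0.758, apex=0.703, x_land=96.139, impact vy=-3.713
  bounce: vy ← 0.6·3.713 = 2.228

1 5.168 41.874 38.813
2 3.508 15.075 65.158
3 2.105 5.427 80.965
4 1.263 1.954 90.449
5 0.758 0.703 96.139
final: 96.139 2.228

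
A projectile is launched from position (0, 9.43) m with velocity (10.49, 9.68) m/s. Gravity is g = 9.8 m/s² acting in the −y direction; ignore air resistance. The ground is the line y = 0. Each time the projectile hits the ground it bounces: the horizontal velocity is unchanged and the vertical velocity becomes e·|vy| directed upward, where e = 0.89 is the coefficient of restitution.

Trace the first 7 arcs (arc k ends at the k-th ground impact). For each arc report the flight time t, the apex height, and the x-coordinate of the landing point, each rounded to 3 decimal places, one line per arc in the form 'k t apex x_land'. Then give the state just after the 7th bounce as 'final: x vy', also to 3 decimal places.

Arc 1: start y=9.430, vy=9.680 → t=2.691, apex=14.211, x_land=28.226, impact vy=-16.689
  bounce: vy ← 0.89·16.689 = 14.853
Arc 2: start y=0.000, vy=14.853 → t=3.031, apex=11.256, x_land=60.024, impact vy=-14.853
  bounce: vy ← 0.89·14.853 = 13.220
Arc 3: start y=0.000, vy=13.220 → t=2.698, apex=8.916, x_land=88.325, impact vy=-13.220
  bounce: vy ← 0.89·13.220 = 11.765
Arc 4: start y=0.000, vy=11.765 → t=2.401, apex=7.062, x_land=113.512, impact vy=-11.765
  bounce: vy ← 0.89·11.765 = 10.471
Arc 5: start y=0.000, vy=10.471 → t=2.137, apex=5.594, x_land=135.929, impact vy=-10.471
  bounce: vy ← 0.89·10.471 = 9.319
Arc 6: start y=0.000, vy=9.319 → t=1.902, apex=4.431, x_land=155.880, impact vy=-9.319
  bounce: vy ← 0.89·9.319 = 8.294
Arc 7: start y=0.000, vy=8.294 → t=1.693, apex=3.510, x_land=173.637, impact vy=-8.294
  bounce: vy ← 0.89·8.294 = 7.382

1 2.691 14.211 28.226
2 3.031 11.256 60.024
3 2.698 8.916 88.325
4 2.401 7.062 113.512
5 2.137 5.594 135.929
6 1.902 4.431 155.880
7 1.693 3.510 173.637
final: 173.637 7.382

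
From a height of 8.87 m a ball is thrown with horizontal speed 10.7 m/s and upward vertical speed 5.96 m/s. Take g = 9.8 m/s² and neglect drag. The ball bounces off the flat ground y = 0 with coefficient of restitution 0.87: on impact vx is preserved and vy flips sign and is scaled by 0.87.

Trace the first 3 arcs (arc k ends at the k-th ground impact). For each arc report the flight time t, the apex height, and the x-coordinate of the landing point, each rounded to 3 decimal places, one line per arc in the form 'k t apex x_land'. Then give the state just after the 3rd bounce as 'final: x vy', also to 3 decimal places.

Arc 1: start y=8.870, vy=5.960 → t=2.085, apex=10.682, x_land=22.306, impact vy=-14.470
  bounce: vy ← 0.87·14.470 = 12.589
Arc 2: start y=0.000, vy=12.589 → t=2.569, apex=8.085, x_land=49.796, impact vy=-12.589
  bounce: vy ← 0.87·12.589 = 10.952
Arc 3: start y=0.000, vy=10.952 → t=2.235, apex=6.120, x_land=73.711, impact vy=-10.952
  bounce: vy ← 0.87·10.952 = 9.528

1 2.085 10.682 22.306
2 2.569 8.085 49.796
3 2.235 6.120 73.711
final: 73.711 9.528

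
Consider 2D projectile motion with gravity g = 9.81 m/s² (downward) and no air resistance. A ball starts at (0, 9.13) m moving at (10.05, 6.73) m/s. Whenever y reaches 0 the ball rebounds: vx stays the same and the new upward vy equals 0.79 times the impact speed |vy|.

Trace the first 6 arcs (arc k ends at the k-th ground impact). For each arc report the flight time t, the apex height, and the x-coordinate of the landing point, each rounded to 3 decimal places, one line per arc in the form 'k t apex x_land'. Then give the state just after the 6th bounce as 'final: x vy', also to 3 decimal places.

1 2.213 11.439 22.242
2 2.413 7.139 46.491
3 1.906 4.455 65.647
4 1.506 2.781 80.781
5 1.190 1.735 92.736
6 0.940 1.083 102.181
final: 102.181 3.642

Arc 1: start y=9.130, vy=6.730 → t=2.213, apex=11.439, x_land=22.242, impact vy=-14.981
  bounce: vy ← 0.79·14.981 = 11.835
Arc 2: start y=0.000, vy=11.835 → t=2.413, apex=7.139, x_land=46.491, impact vy=-11.835
  bounce: vy ← 0.79·11.835 = 9.349
Arc 3: start y=0.000, vy=9.349 → t=1.906, apex=4.455, x_land=65.647, impact vy=-9.349
  bounce: vy ← 0.79·9.349 = 7.386
Arc 4: start y=0.000, vy=7.386 → t=1.506, apex=2.781, x_land=80.781, impact vy=-7.386
  bounce: vy ← 0.79·7.386 = 5.835
Arc 5: start y=0.000, vy=5.835 → t=1.190, apex=1.735, x_land=92.736, impact vy=-5.835
  bounce: vy ← 0.79·5.835 = 4.610
Arc 6: start y=0.000, vy=4.610 → t=0.940, apex=1.083, x_land=102.181, impact vy=-4.610
  bounce: vy ← 0.79·4.610 = 3.642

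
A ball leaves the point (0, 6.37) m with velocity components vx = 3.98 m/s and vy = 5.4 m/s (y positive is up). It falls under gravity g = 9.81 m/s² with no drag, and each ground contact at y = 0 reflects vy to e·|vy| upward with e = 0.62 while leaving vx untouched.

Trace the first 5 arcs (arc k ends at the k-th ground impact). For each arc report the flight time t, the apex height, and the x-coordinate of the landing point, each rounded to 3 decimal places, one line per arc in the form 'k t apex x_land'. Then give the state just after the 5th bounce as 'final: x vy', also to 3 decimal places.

1 1.816 7.856 7.228
2 1.569 3.020 13.474
3 0.973 1.161 17.346
4 0.603 0.446 19.747
5 0.374 0.172 21.236
final: 21.236 1.137

Arc 1: start y=6.370, vy=5.400 → t=1.816, apex=7.856, x_land=7.228, impact vy=-12.415
  bounce: vy ← 0.62·12.415 = 7.697
Arc 2: start y=0.000, vy=7.697 → t=1.569, apex=3.020, x_land=13.474, impact vy=-7.697
  bounce: vy ← 0.62·7.697 = 4.772
Arc 3: start y=0.000, vy=4.772 → t=0.973, apex=1.161, x_land=17.346, impact vy=-4.772
  bounce: vy ← 0.62·4.772 = 2.959
Arc 4: start y=0.000, vy=2.959 → t=0.603, apex=0.446, x_land=19.747, impact vy=-2.959
  bounce: vy ← 0.62·2.959 = 1.835
Arc 5: start y=0.000, vy=1.835 → t=0.374, apex=0.172, x_land=21.236, impact vy=-1.835
  bounce: vy ← 0.62·1.835 = 1.137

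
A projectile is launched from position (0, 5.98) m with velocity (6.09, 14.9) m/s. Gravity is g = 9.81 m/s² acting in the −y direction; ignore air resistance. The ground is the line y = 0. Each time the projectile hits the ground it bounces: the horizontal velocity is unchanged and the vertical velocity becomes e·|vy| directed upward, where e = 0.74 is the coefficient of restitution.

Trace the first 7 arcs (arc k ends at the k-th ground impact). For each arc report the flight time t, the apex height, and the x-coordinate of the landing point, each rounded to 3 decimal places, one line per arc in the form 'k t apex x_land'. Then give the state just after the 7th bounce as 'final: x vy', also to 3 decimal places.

Arc 1: start y=5.980, vy=14.900 → t=3.397, apex=17.295, x_land=20.686, impact vy=-18.421
  bounce: vy ← 0.74·18.421 = 13.632
Arc 2: start y=0.000, vy=13.632 → t=2.779, apex=9.471, x_land=37.610, impact vy=-13.632
  bounce: vy ← 0.74·13.632 = 10.087
Arc 3: start y=0.000, vy=10.087 → t=2.057, apex=5.186, x_land=50.135, impact vy=-10.087
  bounce: vy ← 0.74·10.087 = 7.465
Arc 4: start y=0.000, vy=7.465 → t=1.522, apex=2.840, x_land=59.403, impact vy=-7.465
  bounce: vy ← 0.74·7.465 = 5.524
Arc 5: start y=0.000, vy=5.524 → t=1.126, apex=1.555, x_land=66.261, impact vy=-5.524
  bounce: vy ← 0.74·5.524 = 4.088
Arc 6: start y=0.000, vy=4.088 → t=0.833, apex=0.852, x_land=71.337, impact vy=-4.088
  bounce: vy ← 0.74·4.088 = 3.025
Arc 7: start y=0.000, vy=3.025 → t=0.617, apex=0.466, x_land=75.092, impact vy=-3.025
  bounce: vy ← 0.74·3.025 = 2.238

1 3.397 17.295 20.686
2 2.779 9.471 37.610
3 2.057 5.186 50.135
4 1.522 2.840 59.403
5 1.126 1.555 66.261
6 0.833 0.852 71.337
7 0.617 0.466 75.092
final: 75.092 2.238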